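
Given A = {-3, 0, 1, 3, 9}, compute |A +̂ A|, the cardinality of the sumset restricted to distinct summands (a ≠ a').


Restricted sumset: A +̂ A = {a + a' : a ∈ A, a' ∈ A, a ≠ a'}.
Equivalently, take A + A and drop any sum 2a that is achievable ONLY as a + a for a ∈ A (i.e. sums representable only with equal summands).
Enumerate pairs (a, a') with a < a' (symmetric, so each unordered pair gives one sum; this covers all a ≠ a'):
  -3 + 0 = -3
  -3 + 1 = -2
  -3 + 3 = 0
  -3 + 9 = 6
  0 + 1 = 1
  0 + 3 = 3
  0 + 9 = 9
  1 + 3 = 4
  1 + 9 = 10
  3 + 9 = 12
Collected distinct sums: {-3, -2, 0, 1, 3, 4, 6, 9, 10, 12}
|A +̂ A| = 10
(Reference bound: |A +̂ A| ≥ 2|A| - 3 for |A| ≥ 2, with |A| = 5 giving ≥ 7.)

|A +̂ A| = 10


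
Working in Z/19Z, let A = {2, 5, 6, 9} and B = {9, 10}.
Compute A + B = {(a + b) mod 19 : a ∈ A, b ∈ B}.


Work in Z/19Z: reduce every sum a + b modulo 19.
Enumerate all 8 pairs:
a = 2: 2+9=11, 2+10=12
a = 5: 5+9=14, 5+10=15
a = 6: 6+9=15, 6+10=16
a = 9: 9+9=18, 9+10=0
Distinct residues collected: {0, 11, 12, 14, 15, 16, 18}
|A + B| = 7 (out of 19 total residues).

A + B = {0, 11, 12, 14, 15, 16, 18}


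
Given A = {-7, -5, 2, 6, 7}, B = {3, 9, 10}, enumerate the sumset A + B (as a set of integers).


A + B = {a + b : a ∈ A, b ∈ B}.
Enumerate all |A|·|B| = 5·3 = 15 pairs (a, b) and collect distinct sums.
a = -7: -7+3=-4, -7+9=2, -7+10=3
a = -5: -5+3=-2, -5+9=4, -5+10=5
a = 2: 2+3=5, 2+9=11, 2+10=12
a = 6: 6+3=9, 6+9=15, 6+10=16
a = 7: 7+3=10, 7+9=16, 7+10=17
Collecting distinct sums: A + B = {-4, -2, 2, 3, 4, 5, 9, 10, 11, 12, 15, 16, 17}
|A + B| = 13

A + B = {-4, -2, 2, 3, 4, 5, 9, 10, 11, 12, 15, 16, 17}


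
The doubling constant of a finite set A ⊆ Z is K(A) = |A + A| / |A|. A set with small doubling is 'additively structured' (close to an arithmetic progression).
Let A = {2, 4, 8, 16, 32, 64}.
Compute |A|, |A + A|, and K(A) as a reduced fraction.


|A| = 6.
Compute A + A by enumerating all 36 pairs.
A + A = {4, 6, 8, 10, 12, 16, 18, 20, 24, 32, 34, 36, 40, 48, 64, 66, 68, 72, 80, 96, 128}, so |A + A| = 21.
K = |A + A| / |A| = 21/6 = 7/2 ≈ 3.5000.
Reference: AP of size 6 gives K = 11/6 ≈ 1.8333; a fully generic set of size 6 gives K ≈ 3.5000.

|A| = 6, |A + A| = 21, K = 21/6 = 7/2.


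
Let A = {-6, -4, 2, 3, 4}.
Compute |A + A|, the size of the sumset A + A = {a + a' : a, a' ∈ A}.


A + A = {a + a' : a, a' ∈ A}; |A| = 5.
General bounds: 2|A| - 1 ≤ |A + A| ≤ |A|(|A|+1)/2, i.e. 9 ≤ |A + A| ≤ 15.
Lower bound 2|A|-1 is attained iff A is an arithmetic progression.
Enumerate sums a + a' for a ≤ a' (symmetric, so this suffices):
a = -6: -6+-6=-12, -6+-4=-10, -6+2=-4, -6+3=-3, -6+4=-2
a = -4: -4+-4=-8, -4+2=-2, -4+3=-1, -4+4=0
a = 2: 2+2=4, 2+3=5, 2+4=6
a = 3: 3+3=6, 3+4=7
a = 4: 4+4=8
Distinct sums: {-12, -10, -8, -4, -3, -2, -1, 0, 4, 5, 6, 7, 8}
|A + A| = 13

|A + A| = 13


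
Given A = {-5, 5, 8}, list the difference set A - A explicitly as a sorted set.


A - A = {a - a' : a, a' ∈ A}.
Compute a - a' for each ordered pair (a, a'):
a = -5: -5--5=0, -5-5=-10, -5-8=-13
a = 5: 5--5=10, 5-5=0, 5-8=-3
a = 8: 8--5=13, 8-5=3, 8-8=0
Collecting distinct values (and noting 0 appears from a-a):
A - A = {-13, -10, -3, 0, 3, 10, 13}
|A - A| = 7

A - A = {-13, -10, -3, 0, 3, 10, 13}


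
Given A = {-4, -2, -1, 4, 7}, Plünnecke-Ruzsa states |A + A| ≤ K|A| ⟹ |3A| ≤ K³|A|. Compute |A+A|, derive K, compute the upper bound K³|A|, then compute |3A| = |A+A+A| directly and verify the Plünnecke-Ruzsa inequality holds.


|A| = 5.
Step 1: Compute A + A by enumerating all 25 pairs.
A + A = {-8, -6, -5, -4, -3, -2, 0, 2, 3, 5, 6, 8, 11, 14}, so |A + A| = 14.
Step 2: Doubling constant K = |A + A|/|A| = 14/5 = 14/5 ≈ 2.8000.
Step 3: Plünnecke-Ruzsa gives |3A| ≤ K³·|A| = (2.8000)³ · 5 ≈ 109.7600.
Step 4: Compute 3A = A + A + A directly by enumerating all triples (a,b,c) ∈ A³; |3A| = 26.
Step 5: Check 26 ≤ 109.7600? Yes ✓.

K = 14/5, Plünnecke-Ruzsa bound K³|A| ≈ 109.7600, |3A| = 26, inequality holds.


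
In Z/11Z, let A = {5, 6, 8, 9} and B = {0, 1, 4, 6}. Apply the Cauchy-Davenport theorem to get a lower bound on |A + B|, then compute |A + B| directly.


Cauchy-Davenport: |A + B| ≥ min(p, |A| + |B| - 1) for A, B nonempty in Z/pZ.
|A| = 4, |B| = 4, p = 11.
CD lower bound = min(11, 4 + 4 - 1) = min(11, 7) = 7.
Compute A + B mod 11 directly:
a = 5: 5+0=5, 5+1=6, 5+4=9, 5+6=0
a = 6: 6+0=6, 6+1=7, 6+4=10, 6+6=1
a = 8: 8+0=8, 8+1=9, 8+4=1, 8+6=3
a = 9: 9+0=9, 9+1=10, 9+4=2, 9+6=4
A + B = {0, 1, 2, 3, 4, 5, 6, 7, 8, 9, 10}, so |A + B| = 11.
Verify: 11 ≥ 7? Yes ✓.

CD lower bound = 7, actual |A + B| = 11.


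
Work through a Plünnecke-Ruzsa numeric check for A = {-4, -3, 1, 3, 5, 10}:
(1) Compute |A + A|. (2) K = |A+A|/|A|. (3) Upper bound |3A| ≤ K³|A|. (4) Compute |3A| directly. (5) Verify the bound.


|A| = 6.
Step 1: Compute A + A by enumerating all 36 pairs.
A + A = {-8, -7, -6, -3, -2, -1, 0, 1, 2, 4, 6, 7, 8, 10, 11, 13, 15, 20}, so |A + A| = 18.
Step 2: Doubling constant K = |A + A|/|A| = 18/6 = 18/6 ≈ 3.0000.
Step 3: Plünnecke-Ruzsa gives |3A| ≤ K³·|A| = (3.0000)³ · 6 ≈ 162.0000.
Step 4: Compute 3A = A + A + A directly by enumerating all triples (a,b,c) ∈ A³; |3A| = 35.
Step 5: Check 35 ≤ 162.0000? Yes ✓.

K = 18/6, Plünnecke-Ruzsa bound K³|A| ≈ 162.0000, |3A| = 35, inequality holds.


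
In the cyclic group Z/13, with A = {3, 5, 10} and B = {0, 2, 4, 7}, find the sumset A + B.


Work in Z/13Z: reduce every sum a + b modulo 13.
Enumerate all 12 pairs:
a = 3: 3+0=3, 3+2=5, 3+4=7, 3+7=10
a = 5: 5+0=5, 5+2=7, 5+4=9, 5+7=12
a = 10: 10+0=10, 10+2=12, 10+4=1, 10+7=4
Distinct residues collected: {1, 3, 4, 5, 7, 9, 10, 12}
|A + B| = 8 (out of 13 total residues).

A + B = {1, 3, 4, 5, 7, 9, 10, 12}


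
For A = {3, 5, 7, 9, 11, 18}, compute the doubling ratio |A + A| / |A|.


|A| = 6.
Compute A + A by enumerating all 36 pairs.
A + A = {6, 8, 10, 12, 14, 16, 18, 20, 21, 22, 23, 25, 27, 29, 36}, so |A + A| = 15.
K = |A + A| / |A| = 15/6 = 5/2 ≈ 2.5000.
Reference: AP of size 6 gives K = 11/6 ≈ 1.8333; a fully generic set of size 6 gives K ≈ 3.5000.

|A| = 6, |A + A| = 15, K = 15/6 = 5/2.


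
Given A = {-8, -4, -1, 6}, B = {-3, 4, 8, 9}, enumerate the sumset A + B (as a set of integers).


A + B = {a + b : a ∈ A, b ∈ B}.
Enumerate all |A|·|B| = 4·4 = 16 pairs (a, b) and collect distinct sums.
a = -8: -8+-3=-11, -8+4=-4, -8+8=0, -8+9=1
a = -4: -4+-3=-7, -4+4=0, -4+8=4, -4+9=5
a = -1: -1+-3=-4, -1+4=3, -1+8=7, -1+9=8
a = 6: 6+-3=3, 6+4=10, 6+8=14, 6+9=15
Collecting distinct sums: A + B = {-11, -7, -4, 0, 1, 3, 4, 5, 7, 8, 10, 14, 15}
|A + B| = 13

A + B = {-11, -7, -4, 0, 1, 3, 4, 5, 7, 8, 10, 14, 15}


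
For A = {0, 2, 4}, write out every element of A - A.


A - A = {a - a' : a, a' ∈ A}.
Compute a - a' for each ordered pair (a, a'):
a = 0: 0-0=0, 0-2=-2, 0-4=-4
a = 2: 2-0=2, 2-2=0, 2-4=-2
a = 4: 4-0=4, 4-2=2, 4-4=0
Collecting distinct values (and noting 0 appears from a-a):
A - A = {-4, -2, 0, 2, 4}
|A - A| = 5

A - A = {-4, -2, 0, 2, 4}


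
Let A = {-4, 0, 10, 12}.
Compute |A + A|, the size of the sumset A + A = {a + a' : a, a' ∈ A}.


A + A = {a + a' : a, a' ∈ A}; |A| = 4.
General bounds: 2|A| - 1 ≤ |A + A| ≤ |A|(|A|+1)/2, i.e. 7 ≤ |A + A| ≤ 10.
Lower bound 2|A|-1 is attained iff A is an arithmetic progression.
Enumerate sums a + a' for a ≤ a' (symmetric, so this suffices):
a = -4: -4+-4=-8, -4+0=-4, -4+10=6, -4+12=8
a = 0: 0+0=0, 0+10=10, 0+12=12
a = 10: 10+10=20, 10+12=22
a = 12: 12+12=24
Distinct sums: {-8, -4, 0, 6, 8, 10, 12, 20, 22, 24}
|A + A| = 10

|A + A| = 10


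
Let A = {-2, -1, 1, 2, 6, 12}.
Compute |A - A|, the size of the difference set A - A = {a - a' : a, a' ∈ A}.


A - A = {a - a' : a, a' ∈ A}; |A| = 6.
Bounds: 2|A|-1 ≤ |A - A| ≤ |A|² - |A| + 1, i.e. 11 ≤ |A - A| ≤ 31.
Note: 0 ∈ A - A always (from a - a). The set is symmetric: if d ∈ A - A then -d ∈ A - A.
Enumerate nonzero differences d = a - a' with a > a' (then include -d):
Positive differences: {1, 2, 3, 4, 5, 6, 7, 8, 10, 11, 13, 14}
Full difference set: {0} ∪ (positive diffs) ∪ (negative diffs).
|A - A| = 1 + 2·12 = 25 (matches direct enumeration: 25).

|A - A| = 25


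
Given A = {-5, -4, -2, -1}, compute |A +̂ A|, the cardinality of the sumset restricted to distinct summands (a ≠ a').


Restricted sumset: A +̂ A = {a + a' : a ∈ A, a' ∈ A, a ≠ a'}.
Equivalently, take A + A and drop any sum 2a that is achievable ONLY as a + a for a ∈ A (i.e. sums representable only with equal summands).
Enumerate pairs (a, a') with a < a' (symmetric, so each unordered pair gives one sum; this covers all a ≠ a'):
  -5 + -4 = -9
  -5 + -2 = -7
  -5 + -1 = -6
  -4 + -2 = -6
  -4 + -1 = -5
  -2 + -1 = -3
Collected distinct sums: {-9, -7, -6, -5, -3}
|A +̂ A| = 5
(Reference bound: |A +̂ A| ≥ 2|A| - 3 for |A| ≥ 2, with |A| = 4 giving ≥ 5.)

|A +̂ A| = 5


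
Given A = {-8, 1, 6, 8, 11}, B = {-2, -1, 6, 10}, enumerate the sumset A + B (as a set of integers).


A + B = {a + b : a ∈ A, b ∈ B}.
Enumerate all |A|·|B| = 5·4 = 20 pairs (a, b) and collect distinct sums.
a = -8: -8+-2=-10, -8+-1=-9, -8+6=-2, -8+10=2
a = 1: 1+-2=-1, 1+-1=0, 1+6=7, 1+10=11
a = 6: 6+-2=4, 6+-1=5, 6+6=12, 6+10=16
a = 8: 8+-2=6, 8+-1=7, 8+6=14, 8+10=18
a = 11: 11+-2=9, 11+-1=10, 11+6=17, 11+10=21
Collecting distinct sums: A + B = {-10, -9, -2, -1, 0, 2, 4, 5, 6, 7, 9, 10, 11, 12, 14, 16, 17, 18, 21}
|A + B| = 19

A + B = {-10, -9, -2, -1, 0, 2, 4, 5, 6, 7, 9, 10, 11, 12, 14, 16, 17, 18, 21}


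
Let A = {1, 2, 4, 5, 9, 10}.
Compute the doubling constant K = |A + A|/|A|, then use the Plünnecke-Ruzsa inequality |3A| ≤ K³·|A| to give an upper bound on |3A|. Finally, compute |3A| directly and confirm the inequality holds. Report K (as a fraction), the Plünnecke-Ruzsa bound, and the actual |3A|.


|A| = 6.
Step 1: Compute A + A by enumerating all 36 pairs.
A + A = {2, 3, 4, 5, 6, 7, 8, 9, 10, 11, 12, 13, 14, 15, 18, 19, 20}, so |A + A| = 17.
Step 2: Doubling constant K = |A + A|/|A| = 17/6 = 17/6 ≈ 2.8333.
Step 3: Plünnecke-Ruzsa gives |3A| ≤ K³·|A| = (2.8333)³ · 6 ≈ 136.4722.
Step 4: Compute 3A = A + A + A directly by enumerating all triples (a,b,c) ∈ A³; |3A| = 27.
Step 5: Check 27 ≤ 136.4722? Yes ✓.

K = 17/6, Plünnecke-Ruzsa bound K³|A| ≈ 136.4722, |3A| = 27, inequality holds.


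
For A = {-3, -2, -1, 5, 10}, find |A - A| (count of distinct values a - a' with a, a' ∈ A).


A - A = {a - a' : a, a' ∈ A}; |A| = 5.
Bounds: 2|A|-1 ≤ |A - A| ≤ |A|² - |A| + 1, i.e. 9 ≤ |A - A| ≤ 21.
Note: 0 ∈ A - A always (from a - a). The set is symmetric: if d ∈ A - A then -d ∈ A - A.
Enumerate nonzero differences d = a - a' with a > a' (then include -d):
Positive differences: {1, 2, 5, 6, 7, 8, 11, 12, 13}
Full difference set: {0} ∪ (positive diffs) ∪ (negative diffs).
|A - A| = 1 + 2·9 = 19 (matches direct enumeration: 19).

|A - A| = 19


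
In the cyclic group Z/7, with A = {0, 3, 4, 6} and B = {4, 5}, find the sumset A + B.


Work in Z/7Z: reduce every sum a + b modulo 7.
Enumerate all 8 pairs:
a = 0: 0+4=4, 0+5=5
a = 3: 3+4=0, 3+5=1
a = 4: 4+4=1, 4+5=2
a = 6: 6+4=3, 6+5=4
Distinct residues collected: {0, 1, 2, 3, 4, 5}
|A + B| = 6 (out of 7 total residues).

A + B = {0, 1, 2, 3, 4, 5}


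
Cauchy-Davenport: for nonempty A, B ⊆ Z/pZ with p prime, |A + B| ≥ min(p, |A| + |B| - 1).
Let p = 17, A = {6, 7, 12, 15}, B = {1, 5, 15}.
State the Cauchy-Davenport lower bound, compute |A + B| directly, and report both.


Cauchy-Davenport: |A + B| ≥ min(p, |A| + |B| - 1) for A, B nonempty in Z/pZ.
|A| = 4, |B| = 3, p = 17.
CD lower bound = min(17, 4 + 3 - 1) = min(17, 6) = 6.
Compute A + B mod 17 directly:
a = 6: 6+1=7, 6+5=11, 6+15=4
a = 7: 7+1=8, 7+5=12, 7+15=5
a = 12: 12+1=13, 12+5=0, 12+15=10
a = 15: 15+1=16, 15+5=3, 15+15=13
A + B = {0, 3, 4, 5, 7, 8, 10, 11, 12, 13, 16}, so |A + B| = 11.
Verify: 11 ≥ 6? Yes ✓.

CD lower bound = 6, actual |A + B| = 11.


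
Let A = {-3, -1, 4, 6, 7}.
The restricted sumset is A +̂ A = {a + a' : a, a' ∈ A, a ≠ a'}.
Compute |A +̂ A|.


Restricted sumset: A +̂ A = {a + a' : a ∈ A, a' ∈ A, a ≠ a'}.
Equivalently, take A + A and drop any sum 2a that is achievable ONLY as a + a for a ∈ A (i.e. sums representable only with equal summands).
Enumerate pairs (a, a') with a < a' (symmetric, so each unordered pair gives one sum; this covers all a ≠ a'):
  -3 + -1 = -4
  -3 + 4 = 1
  -3 + 6 = 3
  -3 + 7 = 4
  -1 + 4 = 3
  -1 + 6 = 5
  -1 + 7 = 6
  4 + 6 = 10
  4 + 7 = 11
  6 + 7 = 13
Collected distinct sums: {-4, 1, 3, 4, 5, 6, 10, 11, 13}
|A +̂ A| = 9
(Reference bound: |A +̂ A| ≥ 2|A| - 3 for |A| ≥ 2, with |A| = 5 giving ≥ 7.)

|A +̂ A| = 9


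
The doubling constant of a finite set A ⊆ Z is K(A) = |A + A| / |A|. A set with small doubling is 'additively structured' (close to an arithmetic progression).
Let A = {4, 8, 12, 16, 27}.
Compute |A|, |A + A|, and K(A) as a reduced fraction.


|A| = 5.
Compute A + A by enumerating all 25 pairs.
A + A = {8, 12, 16, 20, 24, 28, 31, 32, 35, 39, 43, 54}, so |A + A| = 12.
K = |A + A| / |A| = 12/5 (already in lowest terms) ≈ 2.4000.
Reference: AP of size 5 gives K = 9/5 ≈ 1.8000; a fully generic set of size 5 gives K ≈ 3.0000.

|A| = 5, |A + A| = 12, K = 12/5.


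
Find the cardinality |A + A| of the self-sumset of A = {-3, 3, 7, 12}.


A + A = {a + a' : a, a' ∈ A}; |A| = 4.
General bounds: 2|A| - 1 ≤ |A + A| ≤ |A|(|A|+1)/2, i.e. 7 ≤ |A + A| ≤ 10.
Lower bound 2|A|-1 is attained iff A is an arithmetic progression.
Enumerate sums a + a' for a ≤ a' (symmetric, so this suffices):
a = -3: -3+-3=-6, -3+3=0, -3+7=4, -3+12=9
a = 3: 3+3=6, 3+7=10, 3+12=15
a = 7: 7+7=14, 7+12=19
a = 12: 12+12=24
Distinct sums: {-6, 0, 4, 6, 9, 10, 14, 15, 19, 24}
|A + A| = 10

|A + A| = 10


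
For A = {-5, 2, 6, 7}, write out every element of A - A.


A - A = {a - a' : a, a' ∈ A}.
Compute a - a' for each ordered pair (a, a'):
a = -5: -5--5=0, -5-2=-7, -5-6=-11, -5-7=-12
a = 2: 2--5=7, 2-2=0, 2-6=-4, 2-7=-5
a = 6: 6--5=11, 6-2=4, 6-6=0, 6-7=-1
a = 7: 7--5=12, 7-2=5, 7-6=1, 7-7=0
Collecting distinct values (and noting 0 appears from a-a):
A - A = {-12, -11, -7, -5, -4, -1, 0, 1, 4, 5, 7, 11, 12}
|A - A| = 13

A - A = {-12, -11, -7, -5, -4, -1, 0, 1, 4, 5, 7, 11, 12}


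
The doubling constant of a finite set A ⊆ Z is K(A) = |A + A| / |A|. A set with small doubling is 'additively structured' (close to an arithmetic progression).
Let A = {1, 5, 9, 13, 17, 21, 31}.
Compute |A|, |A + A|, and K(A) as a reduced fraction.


|A| = 7.
Compute A + A by enumerating all 49 pairs.
A + A = {2, 6, 10, 14, 18, 22, 26, 30, 32, 34, 36, 38, 40, 42, 44, 48, 52, 62}, so |A + A| = 18.
K = |A + A| / |A| = 18/7 (already in lowest terms) ≈ 2.5714.
Reference: AP of size 7 gives K = 13/7 ≈ 1.8571; a fully generic set of size 7 gives K ≈ 4.0000.

|A| = 7, |A + A| = 18, K = 18/7.


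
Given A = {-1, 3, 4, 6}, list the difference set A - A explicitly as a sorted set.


A - A = {a - a' : a, a' ∈ A}.
Compute a - a' for each ordered pair (a, a'):
a = -1: -1--1=0, -1-3=-4, -1-4=-5, -1-6=-7
a = 3: 3--1=4, 3-3=0, 3-4=-1, 3-6=-3
a = 4: 4--1=5, 4-3=1, 4-4=0, 4-6=-2
a = 6: 6--1=7, 6-3=3, 6-4=2, 6-6=0
Collecting distinct values (and noting 0 appears from a-a):
A - A = {-7, -5, -4, -3, -2, -1, 0, 1, 2, 3, 4, 5, 7}
|A - A| = 13

A - A = {-7, -5, -4, -3, -2, -1, 0, 1, 2, 3, 4, 5, 7}


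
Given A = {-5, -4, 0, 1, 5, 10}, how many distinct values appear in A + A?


A + A = {a + a' : a, a' ∈ A}; |A| = 6.
General bounds: 2|A| - 1 ≤ |A + A| ≤ |A|(|A|+1)/2, i.e. 11 ≤ |A + A| ≤ 21.
Lower bound 2|A|-1 is attained iff A is an arithmetic progression.
Enumerate sums a + a' for a ≤ a' (symmetric, so this suffices):
a = -5: -5+-5=-10, -5+-4=-9, -5+0=-5, -5+1=-4, -5+5=0, -5+10=5
a = -4: -4+-4=-8, -4+0=-4, -4+1=-3, -4+5=1, -4+10=6
a = 0: 0+0=0, 0+1=1, 0+5=5, 0+10=10
a = 1: 1+1=2, 1+5=6, 1+10=11
a = 5: 5+5=10, 5+10=15
a = 10: 10+10=20
Distinct sums: {-10, -9, -8, -5, -4, -3, 0, 1, 2, 5, 6, 10, 11, 15, 20}
|A + A| = 15

|A + A| = 15


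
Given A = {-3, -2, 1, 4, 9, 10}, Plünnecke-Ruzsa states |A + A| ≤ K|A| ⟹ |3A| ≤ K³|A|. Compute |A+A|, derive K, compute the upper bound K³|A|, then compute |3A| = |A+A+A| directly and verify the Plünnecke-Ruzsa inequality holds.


|A| = 6.
Step 1: Compute A + A by enumerating all 36 pairs.
A + A = {-6, -5, -4, -2, -1, 1, 2, 5, 6, 7, 8, 10, 11, 13, 14, 18, 19, 20}, so |A + A| = 18.
Step 2: Doubling constant K = |A + A|/|A| = 18/6 = 18/6 ≈ 3.0000.
Step 3: Plünnecke-Ruzsa gives |3A| ≤ K³·|A| = (3.0000)³ · 6 ≈ 162.0000.
Step 4: Compute 3A = A + A + A directly by enumerating all triples (a,b,c) ∈ A³; |3A| = 36.
Step 5: Check 36 ≤ 162.0000? Yes ✓.

K = 18/6, Plünnecke-Ruzsa bound K³|A| ≈ 162.0000, |3A| = 36, inequality holds.


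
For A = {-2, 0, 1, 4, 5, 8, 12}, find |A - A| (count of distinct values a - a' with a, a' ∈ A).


A - A = {a - a' : a, a' ∈ A}; |A| = 7.
Bounds: 2|A|-1 ≤ |A - A| ≤ |A|² - |A| + 1, i.e. 13 ≤ |A - A| ≤ 43.
Note: 0 ∈ A - A always (from a - a). The set is symmetric: if d ∈ A - A then -d ∈ A - A.
Enumerate nonzero differences d = a - a' with a > a' (then include -d):
Positive differences: {1, 2, 3, 4, 5, 6, 7, 8, 10, 11, 12, 14}
Full difference set: {0} ∪ (positive diffs) ∪ (negative diffs).
|A - A| = 1 + 2·12 = 25 (matches direct enumeration: 25).

|A - A| = 25


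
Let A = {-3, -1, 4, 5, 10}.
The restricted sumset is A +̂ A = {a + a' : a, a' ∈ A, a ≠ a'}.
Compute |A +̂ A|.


Restricted sumset: A +̂ A = {a + a' : a ∈ A, a' ∈ A, a ≠ a'}.
Equivalently, take A + A and drop any sum 2a that is achievable ONLY as a + a for a ∈ A (i.e. sums representable only with equal summands).
Enumerate pairs (a, a') with a < a' (symmetric, so each unordered pair gives one sum; this covers all a ≠ a'):
  -3 + -1 = -4
  -3 + 4 = 1
  -3 + 5 = 2
  -3 + 10 = 7
  -1 + 4 = 3
  -1 + 5 = 4
  -1 + 10 = 9
  4 + 5 = 9
  4 + 10 = 14
  5 + 10 = 15
Collected distinct sums: {-4, 1, 2, 3, 4, 7, 9, 14, 15}
|A +̂ A| = 9
(Reference bound: |A +̂ A| ≥ 2|A| - 3 for |A| ≥ 2, with |A| = 5 giving ≥ 7.)

|A +̂ A| = 9


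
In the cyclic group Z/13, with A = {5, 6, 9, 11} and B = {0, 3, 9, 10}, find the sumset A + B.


Work in Z/13Z: reduce every sum a + b modulo 13.
Enumerate all 16 pairs:
a = 5: 5+0=5, 5+3=8, 5+9=1, 5+10=2
a = 6: 6+0=6, 6+3=9, 6+9=2, 6+10=3
a = 9: 9+0=9, 9+3=12, 9+9=5, 9+10=6
a = 11: 11+0=11, 11+3=1, 11+9=7, 11+10=8
Distinct residues collected: {1, 2, 3, 5, 6, 7, 8, 9, 11, 12}
|A + B| = 10 (out of 13 total residues).

A + B = {1, 2, 3, 5, 6, 7, 8, 9, 11, 12}


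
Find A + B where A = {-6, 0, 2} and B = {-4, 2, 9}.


A + B = {a + b : a ∈ A, b ∈ B}.
Enumerate all |A|·|B| = 3·3 = 9 pairs (a, b) and collect distinct sums.
a = -6: -6+-4=-10, -6+2=-4, -6+9=3
a = 0: 0+-4=-4, 0+2=2, 0+9=9
a = 2: 2+-4=-2, 2+2=4, 2+9=11
Collecting distinct sums: A + B = {-10, -4, -2, 2, 3, 4, 9, 11}
|A + B| = 8

A + B = {-10, -4, -2, 2, 3, 4, 9, 11}


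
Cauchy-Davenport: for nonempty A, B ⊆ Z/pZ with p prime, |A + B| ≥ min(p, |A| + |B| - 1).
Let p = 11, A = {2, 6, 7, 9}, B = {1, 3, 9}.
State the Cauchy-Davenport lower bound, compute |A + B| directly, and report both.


Cauchy-Davenport: |A + B| ≥ min(p, |A| + |B| - 1) for A, B nonempty in Z/pZ.
|A| = 4, |B| = 3, p = 11.
CD lower bound = min(11, 4 + 3 - 1) = min(11, 6) = 6.
Compute A + B mod 11 directly:
a = 2: 2+1=3, 2+3=5, 2+9=0
a = 6: 6+1=7, 6+3=9, 6+9=4
a = 7: 7+1=8, 7+3=10, 7+9=5
a = 9: 9+1=10, 9+3=1, 9+9=7
A + B = {0, 1, 3, 4, 5, 7, 8, 9, 10}, so |A + B| = 9.
Verify: 9 ≥ 6? Yes ✓.

CD lower bound = 6, actual |A + B| = 9.


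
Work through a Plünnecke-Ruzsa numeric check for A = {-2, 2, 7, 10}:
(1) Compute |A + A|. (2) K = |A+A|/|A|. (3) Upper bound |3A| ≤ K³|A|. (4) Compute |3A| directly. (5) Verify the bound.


|A| = 4.
Step 1: Compute A + A by enumerating all 16 pairs.
A + A = {-4, 0, 4, 5, 8, 9, 12, 14, 17, 20}, so |A + A| = 10.
Step 2: Doubling constant K = |A + A|/|A| = 10/4 = 10/4 ≈ 2.5000.
Step 3: Plünnecke-Ruzsa gives |3A| ≤ K³·|A| = (2.5000)³ · 4 ≈ 62.5000.
Step 4: Compute 3A = A + A + A directly by enumerating all triples (a,b,c) ∈ A³; |3A| = 19.
Step 5: Check 19 ≤ 62.5000? Yes ✓.

K = 10/4, Plünnecke-Ruzsa bound K³|A| ≈ 62.5000, |3A| = 19, inequality holds.


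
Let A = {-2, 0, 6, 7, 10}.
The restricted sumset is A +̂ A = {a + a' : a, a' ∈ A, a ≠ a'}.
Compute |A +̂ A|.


Restricted sumset: A +̂ A = {a + a' : a ∈ A, a' ∈ A, a ≠ a'}.
Equivalently, take A + A and drop any sum 2a that is achievable ONLY as a + a for a ∈ A (i.e. sums representable only with equal summands).
Enumerate pairs (a, a') with a < a' (symmetric, so each unordered pair gives one sum; this covers all a ≠ a'):
  -2 + 0 = -2
  -2 + 6 = 4
  -2 + 7 = 5
  -2 + 10 = 8
  0 + 6 = 6
  0 + 7 = 7
  0 + 10 = 10
  6 + 7 = 13
  6 + 10 = 16
  7 + 10 = 17
Collected distinct sums: {-2, 4, 5, 6, 7, 8, 10, 13, 16, 17}
|A +̂ A| = 10
(Reference bound: |A +̂ A| ≥ 2|A| - 3 for |A| ≥ 2, with |A| = 5 giving ≥ 7.)

|A +̂ A| = 10


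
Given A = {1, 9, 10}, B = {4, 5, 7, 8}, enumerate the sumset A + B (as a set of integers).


A + B = {a + b : a ∈ A, b ∈ B}.
Enumerate all |A|·|B| = 3·4 = 12 pairs (a, b) and collect distinct sums.
a = 1: 1+4=5, 1+5=6, 1+7=8, 1+8=9
a = 9: 9+4=13, 9+5=14, 9+7=16, 9+8=17
a = 10: 10+4=14, 10+5=15, 10+7=17, 10+8=18
Collecting distinct sums: A + B = {5, 6, 8, 9, 13, 14, 15, 16, 17, 18}
|A + B| = 10

A + B = {5, 6, 8, 9, 13, 14, 15, 16, 17, 18}


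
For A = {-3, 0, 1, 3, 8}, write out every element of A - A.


A - A = {a - a' : a, a' ∈ A}.
Compute a - a' for each ordered pair (a, a'):
a = -3: -3--3=0, -3-0=-3, -3-1=-4, -3-3=-6, -3-8=-11
a = 0: 0--3=3, 0-0=0, 0-1=-1, 0-3=-3, 0-8=-8
a = 1: 1--3=4, 1-0=1, 1-1=0, 1-3=-2, 1-8=-7
a = 3: 3--3=6, 3-0=3, 3-1=2, 3-3=0, 3-8=-5
a = 8: 8--3=11, 8-0=8, 8-1=7, 8-3=5, 8-8=0
Collecting distinct values (and noting 0 appears from a-a):
A - A = {-11, -8, -7, -6, -5, -4, -3, -2, -1, 0, 1, 2, 3, 4, 5, 6, 7, 8, 11}
|A - A| = 19

A - A = {-11, -8, -7, -6, -5, -4, -3, -2, -1, 0, 1, 2, 3, 4, 5, 6, 7, 8, 11}


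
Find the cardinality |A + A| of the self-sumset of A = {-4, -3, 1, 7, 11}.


A + A = {a + a' : a, a' ∈ A}; |A| = 5.
General bounds: 2|A| - 1 ≤ |A + A| ≤ |A|(|A|+1)/2, i.e. 9 ≤ |A + A| ≤ 15.
Lower bound 2|A|-1 is attained iff A is an arithmetic progression.
Enumerate sums a + a' for a ≤ a' (symmetric, so this suffices):
a = -4: -4+-4=-8, -4+-3=-7, -4+1=-3, -4+7=3, -4+11=7
a = -3: -3+-3=-6, -3+1=-2, -3+7=4, -3+11=8
a = 1: 1+1=2, 1+7=8, 1+11=12
a = 7: 7+7=14, 7+11=18
a = 11: 11+11=22
Distinct sums: {-8, -7, -6, -3, -2, 2, 3, 4, 7, 8, 12, 14, 18, 22}
|A + A| = 14

|A + A| = 14


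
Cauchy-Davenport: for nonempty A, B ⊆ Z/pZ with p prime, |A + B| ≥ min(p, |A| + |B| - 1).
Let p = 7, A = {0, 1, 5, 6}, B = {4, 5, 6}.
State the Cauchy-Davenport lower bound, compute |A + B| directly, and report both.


Cauchy-Davenport: |A + B| ≥ min(p, |A| + |B| - 1) for A, B nonempty in Z/pZ.
|A| = 4, |B| = 3, p = 7.
CD lower bound = min(7, 4 + 3 - 1) = min(7, 6) = 6.
Compute A + B mod 7 directly:
a = 0: 0+4=4, 0+5=5, 0+6=6
a = 1: 1+4=5, 1+5=6, 1+6=0
a = 5: 5+4=2, 5+5=3, 5+6=4
a = 6: 6+4=3, 6+5=4, 6+6=5
A + B = {0, 2, 3, 4, 5, 6}, so |A + B| = 6.
Verify: 6 ≥ 6? Yes ✓.

CD lower bound = 6, actual |A + B| = 6.


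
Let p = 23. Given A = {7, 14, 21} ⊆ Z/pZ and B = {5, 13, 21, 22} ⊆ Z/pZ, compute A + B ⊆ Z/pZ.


Work in Z/23Z: reduce every sum a + b modulo 23.
Enumerate all 12 pairs:
a = 7: 7+5=12, 7+13=20, 7+21=5, 7+22=6
a = 14: 14+5=19, 14+13=4, 14+21=12, 14+22=13
a = 21: 21+5=3, 21+13=11, 21+21=19, 21+22=20
Distinct residues collected: {3, 4, 5, 6, 11, 12, 13, 19, 20}
|A + B| = 9 (out of 23 total residues).

A + B = {3, 4, 5, 6, 11, 12, 13, 19, 20}


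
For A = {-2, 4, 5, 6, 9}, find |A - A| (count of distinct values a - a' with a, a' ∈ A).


A - A = {a - a' : a, a' ∈ A}; |A| = 5.
Bounds: 2|A|-1 ≤ |A - A| ≤ |A|² - |A| + 1, i.e. 9 ≤ |A - A| ≤ 21.
Note: 0 ∈ A - A always (from a - a). The set is symmetric: if d ∈ A - A then -d ∈ A - A.
Enumerate nonzero differences d = a - a' with a > a' (then include -d):
Positive differences: {1, 2, 3, 4, 5, 6, 7, 8, 11}
Full difference set: {0} ∪ (positive diffs) ∪ (negative diffs).
|A - A| = 1 + 2·9 = 19 (matches direct enumeration: 19).

|A - A| = 19


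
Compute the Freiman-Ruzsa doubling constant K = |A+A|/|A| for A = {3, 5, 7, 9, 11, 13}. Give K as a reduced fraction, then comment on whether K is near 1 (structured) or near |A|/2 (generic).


|A| = 6.
Compute A + A by enumerating all 36 pairs.
A + A = {6, 8, 10, 12, 14, 16, 18, 20, 22, 24, 26}, so |A + A| = 11.
K = |A + A| / |A| = 11/6 (already in lowest terms) ≈ 1.8333.
Reference: AP of size 6 gives K = 11/6 ≈ 1.8333; a fully generic set of size 6 gives K ≈ 3.5000.

|A| = 6, |A + A| = 11, K = 11/6.


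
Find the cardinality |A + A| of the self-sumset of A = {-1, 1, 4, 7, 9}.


A + A = {a + a' : a, a' ∈ A}; |A| = 5.
General bounds: 2|A| - 1 ≤ |A + A| ≤ |A|(|A|+1)/2, i.e. 9 ≤ |A + A| ≤ 15.
Lower bound 2|A|-1 is attained iff A is an arithmetic progression.
Enumerate sums a + a' for a ≤ a' (symmetric, so this suffices):
a = -1: -1+-1=-2, -1+1=0, -1+4=3, -1+7=6, -1+9=8
a = 1: 1+1=2, 1+4=5, 1+7=8, 1+9=10
a = 4: 4+4=8, 4+7=11, 4+9=13
a = 7: 7+7=14, 7+9=16
a = 9: 9+9=18
Distinct sums: {-2, 0, 2, 3, 5, 6, 8, 10, 11, 13, 14, 16, 18}
|A + A| = 13

|A + A| = 13


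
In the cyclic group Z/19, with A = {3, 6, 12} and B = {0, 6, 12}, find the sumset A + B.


Work in Z/19Z: reduce every sum a + b modulo 19.
Enumerate all 9 pairs:
a = 3: 3+0=3, 3+6=9, 3+12=15
a = 6: 6+0=6, 6+6=12, 6+12=18
a = 12: 12+0=12, 12+6=18, 12+12=5
Distinct residues collected: {3, 5, 6, 9, 12, 15, 18}
|A + B| = 7 (out of 19 total residues).

A + B = {3, 5, 6, 9, 12, 15, 18}


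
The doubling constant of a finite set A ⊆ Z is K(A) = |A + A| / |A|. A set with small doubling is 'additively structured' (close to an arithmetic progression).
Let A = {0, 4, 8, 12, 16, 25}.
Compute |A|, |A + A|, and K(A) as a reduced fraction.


|A| = 6.
Compute A + A by enumerating all 36 pairs.
A + A = {0, 4, 8, 12, 16, 20, 24, 25, 28, 29, 32, 33, 37, 41, 50}, so |A + A| = 15.
K = |A + A| / |A| = 15/6 = 5/2 ≈ 2.5000.
Reference: AP of size 6 gives K = 11/6 ≈ 1.8333; a fully generic set of size 6 gives K ≈ 3.5000.

|A| = 6, |A + A| = 15, K = 15/6 = 5/2.


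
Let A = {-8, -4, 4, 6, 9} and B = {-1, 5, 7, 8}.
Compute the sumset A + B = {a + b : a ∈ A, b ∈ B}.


A + B = {a + b : a ∈ A, b ∈ B}.
Enumerate all |A|·|B| = 5·4 = 20 pairs (a, b) and collect distinct sums.
a = -8: -8+-1=-9, -8+5=-3, -8+7=-1, -8+8=0
a = -4: -4+-1=-5, -4+5=1, -4+7=3, -4+8=4
a = 4: 4+-1=3, 4+5=9, 4+7=11, 4+8=12
a = 6: 6+-1=5, 6+5=11, 6+7=13, 6+8=14
a = 9: 9+-1=8, 9+5=14, 9+7=16, 9+8=17
Collecting distinct sums: A + B = {-9, -5, -3, -1, 0, 1, 3, 4, 5, 8, 9, 11, 12, 13, 14, 16, 17}
|A + B| = 17

A + B = {-9, -5, -3, -1, 0, 1, 3, 4, 5, 8, 9, 11, 12, 13, 14, 16, 17}


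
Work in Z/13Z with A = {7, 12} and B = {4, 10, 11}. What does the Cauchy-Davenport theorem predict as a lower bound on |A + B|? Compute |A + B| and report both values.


Cauchy-Davenport: |A + B| ≥ min(p, |A| + |B| - 1) for A, B nonempty in Z/pZ.
|A| = 2, |B| = 3, p = 13.
CD lower bound = min(13, 2 + 3 - 1) = min(13, 4) = 4.
Compute A + B mod 13 directly:
a = 7: 7+4=11, 7+10=4, 7+11=5
a = 12: 12+4=3, 12+10=9, 12+11=10
A + B = {3, 4, 5, 9, 10, 11}, so |A + B| = 6.
Verify: 6 ≥ 4? Yes ✓.

CD lower bound = 4, actual |A + B| = 6.


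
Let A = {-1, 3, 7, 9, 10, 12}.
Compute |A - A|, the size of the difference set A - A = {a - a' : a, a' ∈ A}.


A - A = {a - a' : a, a' ∈ A}; |A| = 6.
Bounds: 2|A|-1 ≤ |A - A| ≤ |A|² - |A| + 1, i.e. 11 ≤ |A - A| ≤ 31.
Note: 0 ∈ A - A always (from a - a). The set is symmetric: if d ∈ A - A then -d ∈ A - A.
Enumerate nonzero differences d = a - a' with a > a' (then include -d):
Positive differences: {1, 2, 3, 4, 5, 6, 7, 8, 9, 10, 11, 13}
Full difference set: {0} ∪ (positive diffs) ∪ (negative diffs).
|A - A| = 1 + 2·12 = 25 (matches direct enumeration: 25).

|A - A| = 25


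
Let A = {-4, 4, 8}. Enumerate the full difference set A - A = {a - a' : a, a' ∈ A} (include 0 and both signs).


A - A = {a - a' : a, a' ∈ A}.
Compute a - a' for each ordered pair (a, a'):
a = -4: -4--4=0, -4-4=-8, -4-8=-12
a = 4: 4--4=8, 4-4=0, 4-8=-4
a = 8: 8--4=12, 8-4=4, 8-8=0
Collecting distinct values (and noting 0 appears from a-a):
A - A = {-12, -8, -4, 0, 4, 8, 12}
|A - A| = 7

A - A = {-12, -8, -4, 0, 4, 8, 12}


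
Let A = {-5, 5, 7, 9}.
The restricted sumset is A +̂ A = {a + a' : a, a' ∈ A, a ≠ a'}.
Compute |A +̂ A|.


Restricted sumset: A +̂ A = {a + a' : a ∈ A, a' ∈ A, a ≠ a'}.
Equivalently, take A + A and drop any sum 2a that is achievable ONLY as a + a for a ∈ A (i.e. sums representable only with equal summands).
Enumerate pairs (a, a') with a < a' (symmetric, so each unordered pair gives one sum; this covers all a ≠ a'):
  -5 + 5 = 0
  -5 + 7 = 2
  -5 + 9 = 4
  5 + 7 = 12
  5 + 9 = 14
  7 + 9 = 16
Collected distinct sums: {0, 2, 4, 12, 14, 16}
|A +̂ A| = 6
(Reference bound: |A +̂ A| ≥ 2|A| - 3 for |A| ≥ 2, with |A| = 4 giving ≥ 5.)

|A +̂ A| = 6


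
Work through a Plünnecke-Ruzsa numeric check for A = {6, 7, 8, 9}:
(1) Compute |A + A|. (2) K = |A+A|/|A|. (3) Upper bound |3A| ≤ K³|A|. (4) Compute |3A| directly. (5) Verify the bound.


|A| = 4.
Step 1: Compute A + A by enumerating all 16 pairs.
A + A = {12, 13, 14, 15, 16, 17, 18}, so |A + A| = 7.
Step 2: Doubling constant K = |A + A|/|A| = 7/4 = 7/4 ≈ 1.7500.
Step 3: Plünnecke-Ruzsa gives |3A| ≤ K³·|A| = (1.7500)³ · 4 ≈ 21.4375.
Step 4: Compute 3A = A + A + A directly by enumerating all triples (a,b,c) ∈ A³; |3A| = 10.
Step 5: Check 10 ≤ 21.4375? Yes ✓.

K = 7/4, Plünnecke-Ruzsa bound K³|A| ≈ 21.4375, |3A| = 10, inequality holds.


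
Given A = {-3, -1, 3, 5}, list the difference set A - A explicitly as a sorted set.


A - A = {a - a' : a, a' ∈ A}.
Compute a - a' for each ordered pair (a, a'):
a = -3: -3--3=0, -3--1=-2, -3-3=-6, -3-5=-8
a = -1: -1--3=2, -1--1=0, -1-3=-4, -1-5=-6
a = 3: 3--3=6, 3--1=4, 3-3=0, 3-5=-2
a = 5: 5--3=8, 5--1=6, 5-3=2, 5-5=0
Collecting distinct values (and noting 0 appears from a-a):
A - A = {-8, -6, -4, -2, 0, 2, 4, 6, 8}
|A - A| = 9

A - A = {-8, -6, -4, -2, 0, 2, 4, 6, 8}


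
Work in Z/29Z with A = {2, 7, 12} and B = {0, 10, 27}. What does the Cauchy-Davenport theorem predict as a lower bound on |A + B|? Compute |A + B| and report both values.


Cauchy-Davenport: |A + B| ≥ min(p, |A| + |B| - 1) for A, B nonempty in Z/pZ.
|A| = 3, |B| = 3, p = 29.
CD lower bound = min(29, 3 + 3 - 1) = min(29, 5) = 5.
Compute A + B mod 29 directly:
a = 2: 2+0=2, 2+10=12, 2+27=0
a = 7: 7+0=7, 7+10=17, 7+27=5
a = 12: 12+0=12, 12+10=22, 12+27=10
A + B = {0, 2, 5, 7, 10, 12, 17, 22}, so |A + B| = 8.
Verify: 8 ≥ 5? Yes ✓.

CD lower bound = 5, actual |A + B| = 8.


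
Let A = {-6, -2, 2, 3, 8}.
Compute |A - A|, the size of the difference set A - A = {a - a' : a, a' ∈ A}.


A - A = {a - a' : a, a' ∈ A}; |A| = 5.
Bounds: 2|A|-1 ≤ |A - A| ≤ |A|² - |A| + 1, i.e. 9 ≤ |A - A| ≤ 21.
Note: 0 ∈ A - A always (from a - a). The set is symmetric: if d ∈ A - A then -d ∈ A - A.
Enumerate nonzero differences d = a - a' with a > a' (then include -d):
Positive differences: {1, 4, 5, 6, 8, 9, 10, 14}
Full difference set: {0} ∪ (positive diffs) ∪ (negative diffs).
|A - A| = 1 + 2·8 = 17 (matches direct enumeration: 17).

|A - A| = 17


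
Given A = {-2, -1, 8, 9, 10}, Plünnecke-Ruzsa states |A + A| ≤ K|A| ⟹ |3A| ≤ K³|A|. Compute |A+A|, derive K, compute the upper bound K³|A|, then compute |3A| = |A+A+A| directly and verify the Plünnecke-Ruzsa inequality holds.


|A| = 5.
Step 1: Compute A + A by enumerating all 25 pairs.
A + A = {-4, -3, -2, 6, 7, 8, 9, 16, 17, 18, 19, 20}, so |A + A| = 12.
Step 2: Doubling constant K = |A + A|/|A| = 12/5 = 12/5 ≈ 2.4000.
Step 3: Plünnecke-Ruzsa gives |3A| ≤ K³·|A| = (2.4000)³ · 5 ≈ 69.1200.
Step 4: Compute 3A = A + A + A directly by enumerating all triples (a,b,c) ∈ A³; |3A| = 22.
Step 5: Check 22 ≤ 69.1200? Yes ✓.

K = 12/5, Plünnecke-Ruzsa bound K³|A| ≈ 69.1200, |3A| = 22, inequality holds.


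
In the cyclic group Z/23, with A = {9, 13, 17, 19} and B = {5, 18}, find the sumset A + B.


Work in Z/23Z: reduce every sum a + b modulo 23.
Enumerate all 8 pairs:
a = 9: 9+5=14, 9+18=4
a = 13: 13+5=18, 13+18=8
a = 17: 17+5=22, 17+18=12
a = 19: 19+5=1, 19+18=14
Distinct residues collected: {1, 4, 8, 12, 14, 18, 22}
|A + B| = 7 (out of 23 total residues).

A + B = {1, 4, 8, 12, 14, 18, 22}


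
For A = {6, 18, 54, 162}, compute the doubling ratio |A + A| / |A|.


|A| = 4.
Compute A + A by enumerating all 16 pairs.
A + A = {12, 24, 36, 60, 72, 108, 168, 180, 216, 324}, so |A + A| = 10.
K = |A + A| / |A| = 10/4 = 5/2 ≈ 2.5000.
Reference: AP of size 4 gives K = 7/4 ≈ 1.7500; a fully generic set of size 4 gives K ≈ 2.5000.

|A| = 4, |A + A| = 10, K = 10/4 = 5/2.


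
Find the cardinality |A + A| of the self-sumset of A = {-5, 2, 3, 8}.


A + A = {a + a' : a, a' ∈ A}; |A| = 4.
General bounds: 2|A| - 1 ≤ |A + A| ≤ |A|(|A|+1)/2, i.e. 7 ≤ |A + A| ≤ 10.
Lower bound 2|A|-1 is attained iff A is an arithmetic progression.
Enumerate sums a + a' for a ≤ a' (symmetric, so this suffices):
a = -5: -5+-5=-10, -5+2=-3, -5+3=-2, -5+8=3
a = 2: 2+2=4, 2+3=5, 2+8=10
a = 3: 3+3=6, 3+8=11
a = 8: 8+8=16
Distinct sums: {-10, -3, -2, 3, 4, 5, 6, 10, 11, 16}
|A + A| = 10

|A + A| = 10


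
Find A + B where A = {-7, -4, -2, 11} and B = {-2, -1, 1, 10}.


A + B = {a + b : a ∈ A, b ∈ B}.
Enumerate all |A|·|B| = 4·4 = 16 pairs (a, b) and collect distinct sums.
a = -7: -7+-2=-9, -7+-1=-8, -7+1=-6, -7+10=3
a = -4: -4+-2=-6, -4+-1=-5, -4+1=-3, -4+10=6
a = -2: -2+-2=-4, -2+-1=-3, -2+1=-1, -2+10=8
a = 11: 11+-2=9, 11+-1=10, 11+1=12, 11+10=21
Collecting distinct sums: A + B = {-9, -8, -6, -5, -4, -3, -1, 3, 6, 8, 9, 10, 12, 21}
|A + B| = 14

A + B = {-9, -8, -6, -5, -4, -3, -1, 3, 6, 8, 9, 10, 12, 21}


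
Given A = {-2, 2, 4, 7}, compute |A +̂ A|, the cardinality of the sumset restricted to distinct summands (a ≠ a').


Restricted sumset: A +̂ A = {a + a' : a ∈ A, a' ∈ A, a ≠ a'}.
Equivalently, take A + A and drop any sum 2a that is achievable ONLY as a + a for a ∈ A (i.e. sums representable only with equal summands).
Enumerate pairs (a, a') with a < a' (symmetric, so each unordered pair gives one sum; this covers all a ≠ a'):
  -2 + 2 = 0
  -2 + 4 = 2
  -2 + 7 = 5
  2 + 4 = 6
  2 + 7 = 9
  4 + 7 = 11
Collected distinct sums: {0, 2, 5, 6, 9, 11}
|A +̂ A| = 6
(Reference bound: |A +̂ A| ≥ 2|A| - 3 for |A| ≥ 2, with |A| = 4 giving ≥ 5.)

|A +̂ A| = 6


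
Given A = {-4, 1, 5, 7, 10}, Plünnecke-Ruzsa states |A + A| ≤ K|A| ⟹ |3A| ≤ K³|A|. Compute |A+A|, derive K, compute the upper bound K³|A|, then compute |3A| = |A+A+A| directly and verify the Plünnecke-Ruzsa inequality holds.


|A| = 5.
Step 1: Compute A + A by enumerating all 25 pairs.
A + A = {-8, -3, 1, 2, 3, 6, 8, 10, 11, 12, 14, 15, 17, 20}, so |A + A| = 14.
Step 2: Doubling constant K = |A + A|/|A| = 14/5 = 14/5 ≈ 2.8000.
Step 3: Plünnecke-Ruzsa gives |3A| ≤ K³·|A| = (2.8000)³ · 5 ≈ 109.7600.
Step 4: Compute 3A = A + A + A directly by enumerating all triples (a,b,c) ∈ A³; |3A| = 28.
Step 5: Check 28 ≤ 109.7600? Yes ✓.

K = 14/5, Plünnecke-Ruzsa bound K³|A| ≈ 109.7600, |3A| = 28, inequality holds.


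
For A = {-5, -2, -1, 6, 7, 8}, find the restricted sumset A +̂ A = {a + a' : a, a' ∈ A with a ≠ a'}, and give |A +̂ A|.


Restricted sumset: A +̂ A = {a + a' : a ∈ A, a' ∈ A, a ≠ a'}.
Equivalently, take A + A and drop any sum 2a that is achievable ONLY as a + a for a ∈ A (i.e. sums representable only with equal summands).
Enumerate pairs (a, a') with a < a' (symmetric, so each unordered pair gives one sum; this covers all a ≠ a'):
  -5 + -2 = -7
  -5 + -1 = -6
  -5 + 6 = 1
  -5 + 7 = 2
  -5 + 8 = 3
  -2 + -1 = -3
  -2 + 6 = 4
  -2 + 7 = 5
  -2 + 8 = 6
  -1 + 6 = 5
  -1 + 7 = 6
  -1 + 8 = 7
  6 + 7 = 13
  6 + 8 = 14
  7 + 8 = 15
Collected distinct sums: {-7, -6, -3, 1, 2, 3, 4, 5, 6, 7, 13, 14, 15}
|A +̂ A| = 13
(Reference bound: |A +̂ A| ≥ 2|A| - 3 for |A| ≥ 2, with |A| = 6 giving ≥ 9.)

|A +̂ A| = 13


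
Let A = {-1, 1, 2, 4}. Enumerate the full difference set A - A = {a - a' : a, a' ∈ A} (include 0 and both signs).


A - A = {a - a' : a, a' ∈ A}.
Compute a - a' for each ordered pair (a, a'):
a = -1: -1--1=0, -1-1=-2, -1-2=-3, -1-4=-5
a = 1: 1--1=2, 1-1=0, 1-2=-1, 1-4=-3
a = 2: 2--1=3, 2-1=1, 2-2=0, 2-4=-2
a = 4: 4--1=5, 4-1=3, 4-2=2, 4-4=0
Collecting distinct values (and noting 0 appears from a-a):
A - A = {-5, -3, -2, -1, 0, 1, 2, 3, 5}
|A - A| = 9

A - A = {-5, -3, -2, -1, 0, 1, 2, 3, 5}


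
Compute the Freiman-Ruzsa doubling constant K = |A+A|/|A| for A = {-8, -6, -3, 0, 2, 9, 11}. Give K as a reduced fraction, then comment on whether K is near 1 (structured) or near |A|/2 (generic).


|A| = 7.
Compute A + A by enumerating all 49 pairs.
A + A = {-16, -14, -12, -11, -9, -8, -6, -4, -3, -1, 0, 1, 2, 3, 4, 5, 6, 8, 9, 11, 13, 18, 20, 22}, so |A + A| = 24.
K = |A + A| / |A| = 24/7 (already in lowest terms) ≈ 3.4286.
Reference: AP of size 7 gives K = 13/7 ≈ 1.8571; a fully generic set of size 7 gives K ≈ 4.0000.

|A| = 7, |A + A| = 24, K = 24/7.


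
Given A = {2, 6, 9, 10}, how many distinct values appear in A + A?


A + A = {a + a' : a, a' ∈ A}; |A| = 4.
General bounds: 2|A| - 1 ≤ |A + A| ≤ |A|(|A|+1)/2, i.e. 7 ≤ |A + A| ≤ 10.
Lower bound 2|A|-1 is attained iff A is an arithmetic progression.
Enumerate sums a + a' for a ≤ a' (symmetric, so this suffices):
a = 2: 2+2=4, 2+6=8, 2+9=11, 2+10=12
a = 6: 6+6=12, 6+9=15, 6+10=16
a = 9: 9+9=18, 9+10=19
a = 10: 10+10=20
Distinct sums: {4, 8, 11, 12, 15, 16, 18, 19, 20}
|A + A| = 9

|A + A| = 9


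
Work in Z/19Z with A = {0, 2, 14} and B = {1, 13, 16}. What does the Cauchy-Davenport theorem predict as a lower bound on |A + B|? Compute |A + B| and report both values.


Cauchy-Davenport: |A + B| ≥ min(p, |A| + |B| - 1) for A, B nonempty in Z/pZ.
|A| = 3, |B| = 3, p = 19.
CD lower bound = min(19, 3 + 3 - 1) = min(19, 5) = 5.
Compute A + B mod 19 directly:
a = 0: 0+1=1, 0+13=13, 0+16=16
a = 2: 2+1=3, 2+13=15, 2+16=18
a = 14: 14+1=15, 14+13=8, 14+16=11
A + B = {1, 3, 8, 11, 13, 15, 16, 18}, so |A + B| = 8.
Verify: 8 ≥ 5? Yes ✓.

CD lower bound = 5, actual |A + B| = 8.


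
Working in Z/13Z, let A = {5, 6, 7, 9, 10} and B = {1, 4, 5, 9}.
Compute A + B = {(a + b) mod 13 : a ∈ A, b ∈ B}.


Work in Z/13Z: reduce every sum a + b modulo 13.
Enumerate all 20 pairs:
a = 5: 5+1=6, 5+4=9, 5+5=10, 5+9=1
a = 6: 6+1=7, 6+4=10, 6+5=11, 6+9=2
a = 7: 7+1=8, 7+4=11, 7+5=12, 7+9=3
a = 9: 9+1=10, 9+4=0, 9+5=1, 9+9=5
a = 10: 10+1=11, 10+4=1, 10+5=2, 10+9=6
Distinct residues collected: {0, 1, 2, 3, 5, 6, 7, 8, 9, 10, 11, 12}
|A + B| = 12 (out of 13 total residues).

A + B = {0, 1, 2, 3, 5, 6, 7, 8, 9, 10, 11, 12}


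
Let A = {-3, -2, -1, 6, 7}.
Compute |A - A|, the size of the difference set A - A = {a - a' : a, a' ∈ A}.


A - A = {a - a' : a, a' ∈ A}; |A| = 5.
Bounds: 2|A|-1 ≤ |A - A| ≤ |A|² - |A| + 1, i.e. 9 ≤ |A - A| ≤ 21.
Note: 0 ∈ A - A always (from a - a). The set is symmetric: if d ∈ A - A then -d ∈ A - A.
Enumerate nonzero differences d = a - a' with a > a' (then include -d):
Positive differences: {1, 2, 7, 8, 9, 10}
Full difference set: {0} ∪ (positive diffs) ∪ (negative diffs).
|A - A| = 1 + 2·6 = 13 (matches direct enumeration: 13).

|A - A| = 13


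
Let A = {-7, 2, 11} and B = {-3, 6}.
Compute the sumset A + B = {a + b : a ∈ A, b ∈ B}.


A + B = {a + b : a ∈ A, b ∈ B}.
Enumerate all |A|·|B| = 3·2 = 6 pairs (a, b) and collect distinct sums.
a = -7: -7+-3=-10, -7+6=-1
a = 2: 2+-3=-1, 2+6=8
a = 11: 11+-3=8, 11+6=17
Collecting distinct sums: A + B = {-10, -1, 8, 17}
|A + B| = 4

A + B = {-10, -1, 8, 17}
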